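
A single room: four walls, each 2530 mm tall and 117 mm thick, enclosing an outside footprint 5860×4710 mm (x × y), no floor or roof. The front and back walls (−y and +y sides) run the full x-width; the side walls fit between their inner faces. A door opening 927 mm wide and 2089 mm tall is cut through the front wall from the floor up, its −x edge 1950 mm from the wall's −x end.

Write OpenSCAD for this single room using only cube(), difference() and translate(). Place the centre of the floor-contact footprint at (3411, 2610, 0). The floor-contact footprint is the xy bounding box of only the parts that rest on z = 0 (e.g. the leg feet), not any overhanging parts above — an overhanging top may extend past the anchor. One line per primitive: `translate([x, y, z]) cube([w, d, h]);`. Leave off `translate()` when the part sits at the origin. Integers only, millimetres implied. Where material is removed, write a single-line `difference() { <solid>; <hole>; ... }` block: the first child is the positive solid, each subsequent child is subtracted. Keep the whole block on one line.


difference() { translate([481, 255, 0]) cube([5860, 117, 2530]); translate([2431, 255, 0]) cube([927, 117, 2089]); }
translate([481, 4848, 0]) cube([5860, 117, 2530]);
translate([481, 372, 0]) cube([117, 4476, 2530]);
translate([6224, 372, 0]) cube([117, 4476, 2530]);


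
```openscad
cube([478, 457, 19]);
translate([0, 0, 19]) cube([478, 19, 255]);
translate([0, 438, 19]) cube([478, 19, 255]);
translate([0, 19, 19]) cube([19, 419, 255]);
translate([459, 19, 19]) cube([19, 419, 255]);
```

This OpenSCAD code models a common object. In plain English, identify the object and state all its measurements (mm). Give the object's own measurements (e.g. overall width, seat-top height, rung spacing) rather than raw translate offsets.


An open-topped rectangular box: outside dimensions 478×457×274 mm, with a uniform wall and base thickness of 19 mm. The base is a full 478×457 slab on the floor; four walls sit on top of the base. The front and back walls (the −y and +y sides) span the full width; the two side walls fit between them.


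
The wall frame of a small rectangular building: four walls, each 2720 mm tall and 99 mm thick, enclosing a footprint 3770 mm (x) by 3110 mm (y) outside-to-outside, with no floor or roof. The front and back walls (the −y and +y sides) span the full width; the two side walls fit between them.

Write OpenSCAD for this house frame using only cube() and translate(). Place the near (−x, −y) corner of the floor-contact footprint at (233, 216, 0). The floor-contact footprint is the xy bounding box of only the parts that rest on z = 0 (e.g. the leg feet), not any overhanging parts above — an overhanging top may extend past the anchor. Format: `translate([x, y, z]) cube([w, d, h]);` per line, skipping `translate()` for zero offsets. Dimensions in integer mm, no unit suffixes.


translate([233, 216, 0]) cube([3770, 99, 2720]);
translate([233, 3227, 0]) cube([3770, 99, 2720]);
translate([233, 315, 0]) cube([99, 2912, 2720]);
translate([3904, 315, 0]) cube([99, 2912, 2720]);


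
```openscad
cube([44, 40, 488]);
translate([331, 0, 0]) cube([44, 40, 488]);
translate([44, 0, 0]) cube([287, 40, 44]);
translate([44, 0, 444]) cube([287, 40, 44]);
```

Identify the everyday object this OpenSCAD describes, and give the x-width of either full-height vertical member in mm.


A picture frame. The border width is 44 mm.

Four thin pieces enclosing a rectangular opening — a picture frame. The two full-height stiles are 488 mm tall; the top rail sits at z = 444 and is 44 mm tall, so the border above the opening is 488 − 444 = 44 mm, matching the stile x-width.


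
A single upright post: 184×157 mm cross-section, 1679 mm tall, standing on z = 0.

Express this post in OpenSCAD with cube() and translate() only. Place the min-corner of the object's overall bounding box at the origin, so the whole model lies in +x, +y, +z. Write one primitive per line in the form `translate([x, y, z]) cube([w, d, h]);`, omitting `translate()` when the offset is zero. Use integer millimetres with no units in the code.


cube([184, 157, 1679]);


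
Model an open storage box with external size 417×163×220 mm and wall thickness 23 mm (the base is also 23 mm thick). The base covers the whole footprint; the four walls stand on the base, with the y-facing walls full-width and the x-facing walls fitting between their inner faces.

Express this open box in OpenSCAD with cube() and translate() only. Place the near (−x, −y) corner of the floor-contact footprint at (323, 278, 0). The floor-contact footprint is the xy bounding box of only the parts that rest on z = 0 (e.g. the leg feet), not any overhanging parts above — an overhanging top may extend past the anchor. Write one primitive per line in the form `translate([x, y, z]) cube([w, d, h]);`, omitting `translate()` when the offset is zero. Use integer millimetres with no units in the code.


translate([323, 278, 0]) cube([417, 163, 23]);
translate([323, 278, 23]) cube([417, 23, 197]);
translate([323, 418, 23]) cube([417, 23, 197]);
translate([323, 301, 23]) cube([23, 117, 197]);
translate([717, 301, 23]) cube([23, 117, 197]);


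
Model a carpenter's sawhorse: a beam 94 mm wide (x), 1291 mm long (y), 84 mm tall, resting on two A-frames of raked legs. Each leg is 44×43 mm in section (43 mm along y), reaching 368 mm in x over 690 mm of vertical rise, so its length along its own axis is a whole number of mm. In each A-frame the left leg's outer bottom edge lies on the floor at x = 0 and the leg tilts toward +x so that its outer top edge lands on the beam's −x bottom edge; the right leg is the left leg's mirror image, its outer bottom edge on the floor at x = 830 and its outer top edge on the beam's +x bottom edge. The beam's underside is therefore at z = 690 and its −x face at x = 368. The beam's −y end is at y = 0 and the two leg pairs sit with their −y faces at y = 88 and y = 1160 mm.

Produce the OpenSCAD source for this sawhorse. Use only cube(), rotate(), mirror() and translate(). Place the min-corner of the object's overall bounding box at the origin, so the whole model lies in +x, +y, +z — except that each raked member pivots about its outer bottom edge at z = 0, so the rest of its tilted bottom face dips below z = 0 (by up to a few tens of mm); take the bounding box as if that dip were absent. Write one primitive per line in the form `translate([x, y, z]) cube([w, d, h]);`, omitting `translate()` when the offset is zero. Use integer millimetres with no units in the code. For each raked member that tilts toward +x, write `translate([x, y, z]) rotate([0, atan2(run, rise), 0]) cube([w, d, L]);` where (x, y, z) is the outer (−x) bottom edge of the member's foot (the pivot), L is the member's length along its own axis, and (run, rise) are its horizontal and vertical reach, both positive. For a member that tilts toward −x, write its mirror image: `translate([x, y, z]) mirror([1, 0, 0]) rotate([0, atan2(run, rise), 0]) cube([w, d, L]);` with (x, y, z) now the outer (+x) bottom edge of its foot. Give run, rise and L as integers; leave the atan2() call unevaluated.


translate([368, 0, 690]) cube([94, 1291, 84]);
translate([0, 88, 0]) rotate([0, atan2(368, 690), 0]) cube([44, 43, 782]);
translate([830, 88, 0]) mirror([1, 0, 0]) rotate([0, atan2(368, 690), 0]) cube([44, 43, 782]);
translate([0, 1160, 0]) rotate([0, atan2(368, 690), 0]) cube([44, 43, 782]);
translate([830, 1160, 0]) mirror([1, 0, 0]) rotate([0, atan2(368, 690), 0]) cube([44, 43, 782]);


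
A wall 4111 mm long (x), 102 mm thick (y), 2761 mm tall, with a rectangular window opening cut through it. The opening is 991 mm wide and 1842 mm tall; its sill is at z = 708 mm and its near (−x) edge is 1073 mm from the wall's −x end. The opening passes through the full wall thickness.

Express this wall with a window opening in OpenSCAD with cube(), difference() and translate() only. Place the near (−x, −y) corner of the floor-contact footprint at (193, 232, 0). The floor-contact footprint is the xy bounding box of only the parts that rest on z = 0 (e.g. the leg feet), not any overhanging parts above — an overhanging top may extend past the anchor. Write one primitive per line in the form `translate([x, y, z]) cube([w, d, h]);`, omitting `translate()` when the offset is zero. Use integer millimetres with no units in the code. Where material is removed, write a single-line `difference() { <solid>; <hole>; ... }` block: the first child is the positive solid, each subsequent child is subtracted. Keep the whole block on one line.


difference() { translate([193, 232, 0]) cube([4111, 102, 2761]); translate([1266, 232, 708]) cube([991, 102, 1842]); }


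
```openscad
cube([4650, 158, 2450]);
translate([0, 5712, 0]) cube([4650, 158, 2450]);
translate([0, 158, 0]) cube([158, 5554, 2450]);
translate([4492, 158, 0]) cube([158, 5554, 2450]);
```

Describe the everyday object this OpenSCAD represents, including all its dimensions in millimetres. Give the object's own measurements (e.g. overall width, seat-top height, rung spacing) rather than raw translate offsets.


The wall frame of a small rectangular building: four walls, each 2450 mm tall and 158 mm thick, enclosing a footprint 4650 mm (x) by 5870 mm (y) outside-to-outside, with no floor or roof. The front and back walls (the −y and +y sides) span the full width; the two side walls fit between them.


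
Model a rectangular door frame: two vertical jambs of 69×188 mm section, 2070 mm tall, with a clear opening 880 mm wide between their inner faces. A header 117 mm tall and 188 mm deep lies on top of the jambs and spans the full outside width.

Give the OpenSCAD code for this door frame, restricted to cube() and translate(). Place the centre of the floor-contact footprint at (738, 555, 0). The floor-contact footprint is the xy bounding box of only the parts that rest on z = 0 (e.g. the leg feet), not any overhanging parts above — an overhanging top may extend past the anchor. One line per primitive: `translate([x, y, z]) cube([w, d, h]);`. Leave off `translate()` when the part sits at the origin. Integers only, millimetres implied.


translate([229, 461, 0]) cube([69, 188, 2070]);
translate([1178, 461, 0]) cube([69, 188, 2070]);
translate([229, 461, 2070]) cube([1018, 188, 117]);


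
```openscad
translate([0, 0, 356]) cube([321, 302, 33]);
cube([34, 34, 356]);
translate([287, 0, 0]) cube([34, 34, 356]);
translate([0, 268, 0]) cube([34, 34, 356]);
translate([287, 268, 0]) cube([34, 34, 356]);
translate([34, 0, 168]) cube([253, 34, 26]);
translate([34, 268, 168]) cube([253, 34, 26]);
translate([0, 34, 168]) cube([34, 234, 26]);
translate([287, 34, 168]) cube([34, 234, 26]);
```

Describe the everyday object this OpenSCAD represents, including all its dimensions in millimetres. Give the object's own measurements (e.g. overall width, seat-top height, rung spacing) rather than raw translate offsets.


A four-legged stool. The seat is a 321×302×33 mm slab whose top surface is at z = 389 mm; four square legs, each 34×34 mm in cross-section, run from the floor (z = 0) to the underside of the seat, each flush with a corner of the seat. Four stretchers, 34 mm wide and 26 mm tall, connect adjacent legs with their undersides at z = 168 mm, each running between the inner faces of the legs it joins and aligned with the legs' outer faces on the other axis.


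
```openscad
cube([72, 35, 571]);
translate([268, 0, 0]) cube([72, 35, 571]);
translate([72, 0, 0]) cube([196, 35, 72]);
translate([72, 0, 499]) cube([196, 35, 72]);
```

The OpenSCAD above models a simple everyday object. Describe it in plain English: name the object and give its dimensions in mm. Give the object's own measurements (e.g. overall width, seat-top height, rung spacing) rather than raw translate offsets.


A rectangular picture frame lying in the x–z plane (depth along y). The opening is 196 mm wide (x) by 427 mm tall (z), surrounded by a border 72 mm wide on all four sides. The frame is 35 mm deep and is made of two full-height vertical stiles with two horizontal rails fitted between them.


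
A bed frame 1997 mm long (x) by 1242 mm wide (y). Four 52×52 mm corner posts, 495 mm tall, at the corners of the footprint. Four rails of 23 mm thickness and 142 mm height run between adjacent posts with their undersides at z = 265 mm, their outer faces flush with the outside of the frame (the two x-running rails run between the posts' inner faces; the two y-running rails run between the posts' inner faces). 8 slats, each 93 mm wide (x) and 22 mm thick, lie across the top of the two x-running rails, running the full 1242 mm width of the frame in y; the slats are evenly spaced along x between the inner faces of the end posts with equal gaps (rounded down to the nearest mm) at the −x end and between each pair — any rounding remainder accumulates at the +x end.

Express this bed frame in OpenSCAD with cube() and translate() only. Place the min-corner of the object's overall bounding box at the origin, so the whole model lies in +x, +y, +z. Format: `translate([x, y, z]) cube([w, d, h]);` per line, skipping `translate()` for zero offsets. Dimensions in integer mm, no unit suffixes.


cube([52, 52, 495]);
translate([0, 1190, 0]) cube([52, 52, 495]);
translate([1945, 0, 0]) cube([52, 52, 495]);
translate([1945, 1190, 0]) cube([52, 52, 495]);
translate([52, 0, 265]) cube([1893, 23, 142]);
translate([52, 1219, 265]) cube([1893, 23, 142]);
translate([0, 52, 265]) cube([23, 1138, 142]);
translate([1974, 52, 265]) cube([23, 1138, 142]);
translate([179, 0, 407]) cube([93, 1242, 22]);
translate([399, 0, 407]) cube([93, 1242, 22]);
translate([619, 0, 407]) cube([93, 1242, 22]);
translate([839, 0, 407]) cube([93, 1242, 22]);
translate([1059, 0, 407]) cube([93, 1242, 22]);
translate([1279, 0, 407]) cube([93, 1242, 22]);
translate([1499, 0, 407]) cube([93, 1242, 22]);
translate([1719, 0, 407]) cube([93, 1242, 22]);


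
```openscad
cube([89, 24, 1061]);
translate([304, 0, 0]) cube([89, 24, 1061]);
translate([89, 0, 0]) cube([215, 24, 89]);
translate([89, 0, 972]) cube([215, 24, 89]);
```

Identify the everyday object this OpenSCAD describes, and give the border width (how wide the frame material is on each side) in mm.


A picture frame. The border width is 89 mm.

Four thin pieces enclosing a rectangular opening — a picture frame. The two full-height stiles are 1061 mm tall; the top rail sits at z = 972 and is 89 mm tall, so the border above the opening is 1061 − 972 = 89 mm, matching the stile x-width.


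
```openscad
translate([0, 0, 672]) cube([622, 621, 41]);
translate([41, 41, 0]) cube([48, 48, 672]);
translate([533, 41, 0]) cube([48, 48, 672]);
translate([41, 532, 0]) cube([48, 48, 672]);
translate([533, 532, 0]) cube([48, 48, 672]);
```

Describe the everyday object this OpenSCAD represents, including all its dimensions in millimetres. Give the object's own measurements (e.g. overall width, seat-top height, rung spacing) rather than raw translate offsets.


A rectangular dining table. The top is 622×621×41 mm with its upper surface at z = 713 mm. It stands on four 48×48 mm square legs, each inset 41 mm from the nearest pair of top edges, running from the floor to the underside of the top.


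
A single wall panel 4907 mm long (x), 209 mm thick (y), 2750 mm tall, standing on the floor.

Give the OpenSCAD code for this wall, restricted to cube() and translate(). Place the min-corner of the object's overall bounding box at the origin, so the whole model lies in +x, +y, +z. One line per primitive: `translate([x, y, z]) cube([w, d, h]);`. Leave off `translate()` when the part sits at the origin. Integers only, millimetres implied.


cube([4907, 209, 2750]);


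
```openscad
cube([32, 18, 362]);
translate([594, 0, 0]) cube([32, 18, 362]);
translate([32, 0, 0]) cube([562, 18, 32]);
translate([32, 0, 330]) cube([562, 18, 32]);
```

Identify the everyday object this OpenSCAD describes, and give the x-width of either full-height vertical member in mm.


A picture frame. The border width is 32 mm.

Four thin pieces enclosing a rectangular opening — a picture frame. The two full-height stiles are 362 mm tall; the top rail sits at z = 330 and is 32 mm tall, so the border above the opening is 362 − 330 = 32 mm, matching the stile x-width.


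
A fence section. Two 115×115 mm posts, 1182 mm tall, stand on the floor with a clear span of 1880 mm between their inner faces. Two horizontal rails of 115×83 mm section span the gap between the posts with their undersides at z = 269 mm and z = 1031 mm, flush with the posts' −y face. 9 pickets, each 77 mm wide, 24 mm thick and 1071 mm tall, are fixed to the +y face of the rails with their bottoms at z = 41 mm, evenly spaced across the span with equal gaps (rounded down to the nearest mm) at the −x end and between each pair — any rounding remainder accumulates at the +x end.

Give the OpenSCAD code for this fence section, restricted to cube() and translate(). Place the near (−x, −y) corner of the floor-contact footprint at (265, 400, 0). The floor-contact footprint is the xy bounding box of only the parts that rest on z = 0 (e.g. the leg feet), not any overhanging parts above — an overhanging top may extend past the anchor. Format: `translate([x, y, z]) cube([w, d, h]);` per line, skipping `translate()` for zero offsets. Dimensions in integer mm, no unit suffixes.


translate([265, 400, 0]) cube([115, 115, 1182]);
translate([2260, 400, 0]) cube([115, 115, 1182]);
translate([380, 400, 269]) cube([1880, 115, 83]);
translate([380, 400, 1031]) cube([1880, 115, 83]);
translate([498, 515, 41]) cube([77, 24, 1071]);
translate([693, 515, 41]) cube([77, 24, 1071]);
translate([888, 515, 41]) cube([77, 24, 1071]);
translate([1083, 515, 41]) cube([77, 24, 1071]);
translate([1278, 515, 41]) cube([77, 24, 1071]);
translate([1473, 515, 41]) cube([77, 24, 1071]);
translate([1668, 515, 41]) cube([77, 24, 1071]);
translate([1863, 515, 41]) cube([77, 24, 1071]);
translate([2058, 515, 41]) cube([77, 24, 1071]);


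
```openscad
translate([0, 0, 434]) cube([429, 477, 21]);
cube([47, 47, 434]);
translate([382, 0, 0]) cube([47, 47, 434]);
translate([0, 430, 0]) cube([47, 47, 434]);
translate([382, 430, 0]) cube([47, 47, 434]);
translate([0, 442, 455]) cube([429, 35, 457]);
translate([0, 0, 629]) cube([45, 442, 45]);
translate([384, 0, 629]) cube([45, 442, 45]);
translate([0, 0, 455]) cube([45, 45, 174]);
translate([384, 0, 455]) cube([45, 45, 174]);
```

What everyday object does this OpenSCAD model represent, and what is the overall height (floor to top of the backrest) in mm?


A chair. The overall height is 912 mm.

A slab on four corner posts with a tall panel at the back — a chair. The seat slab sits at z = 434 with thickness 21, and the 457 mm backrest starts at the seat top, so the overall height is 434 + 21 + 457 = 912 mm.


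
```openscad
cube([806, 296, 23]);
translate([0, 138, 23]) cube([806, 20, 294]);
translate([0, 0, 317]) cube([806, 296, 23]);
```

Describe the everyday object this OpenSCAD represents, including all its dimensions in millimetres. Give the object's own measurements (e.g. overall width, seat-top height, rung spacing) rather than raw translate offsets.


An I-beam lying along x, 806 mm long. Overall section height 340 mm. Two flanges 296 mm wide (y) and 23 mm thick, one on the floor and one at the top; a web 20 mm thick runs between them, centred on the flange width.


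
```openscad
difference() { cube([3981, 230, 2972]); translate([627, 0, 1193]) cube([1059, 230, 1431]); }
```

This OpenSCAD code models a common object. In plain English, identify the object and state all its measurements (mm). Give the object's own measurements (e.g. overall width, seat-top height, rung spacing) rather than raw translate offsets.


A wall 3981 mm long (x), 230 mm thick (y), 2972 mm tall, with a rectangular window opening cut through it. The opening is 1059 mm wide and 1431 mm tall; its sill is at z = 1193 mm and its near (−x) edge is 627 mm from the wall's −x end. The opening passes through the full wall thickness.


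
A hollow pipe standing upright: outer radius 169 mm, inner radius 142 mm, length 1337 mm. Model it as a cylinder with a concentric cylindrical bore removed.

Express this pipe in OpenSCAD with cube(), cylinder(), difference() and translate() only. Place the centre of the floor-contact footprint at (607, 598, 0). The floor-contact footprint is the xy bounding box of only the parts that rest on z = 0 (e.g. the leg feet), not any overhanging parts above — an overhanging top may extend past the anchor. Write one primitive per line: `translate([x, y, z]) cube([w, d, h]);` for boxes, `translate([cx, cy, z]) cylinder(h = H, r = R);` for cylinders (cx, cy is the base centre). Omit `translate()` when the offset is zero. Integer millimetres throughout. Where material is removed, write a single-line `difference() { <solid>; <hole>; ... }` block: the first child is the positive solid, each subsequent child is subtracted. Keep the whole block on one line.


difference() { translate([607, 598, 0]) cylinder(h = 1337, r = 169); translate([607, 598, 0]) cylinder(h = 1337, r = 142); }


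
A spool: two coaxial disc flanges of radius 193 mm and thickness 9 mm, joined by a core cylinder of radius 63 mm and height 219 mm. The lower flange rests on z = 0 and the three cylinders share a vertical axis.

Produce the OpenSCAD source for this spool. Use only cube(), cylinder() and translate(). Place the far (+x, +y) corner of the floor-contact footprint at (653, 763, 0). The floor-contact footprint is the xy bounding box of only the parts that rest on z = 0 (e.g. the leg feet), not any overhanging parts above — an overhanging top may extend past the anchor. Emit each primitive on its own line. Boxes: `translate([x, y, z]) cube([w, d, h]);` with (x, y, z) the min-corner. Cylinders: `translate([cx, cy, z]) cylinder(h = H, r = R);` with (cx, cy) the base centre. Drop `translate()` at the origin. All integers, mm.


translate([460, 570, 0]) cylinder(h = 9, r = 193);
translate([460, 570, 9]) cylinder(h = 219, r = 63);
translate([460, 570, 228]) cylinder(h = 9, r = 193);


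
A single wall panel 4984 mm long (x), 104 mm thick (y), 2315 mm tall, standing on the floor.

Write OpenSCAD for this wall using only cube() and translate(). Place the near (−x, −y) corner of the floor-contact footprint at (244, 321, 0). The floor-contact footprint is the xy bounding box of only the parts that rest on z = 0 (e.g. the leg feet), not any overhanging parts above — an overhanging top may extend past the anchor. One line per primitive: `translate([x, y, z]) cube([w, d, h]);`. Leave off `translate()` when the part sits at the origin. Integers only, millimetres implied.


translate([244, 321, 0]) cube([4984, 104, 2315]);


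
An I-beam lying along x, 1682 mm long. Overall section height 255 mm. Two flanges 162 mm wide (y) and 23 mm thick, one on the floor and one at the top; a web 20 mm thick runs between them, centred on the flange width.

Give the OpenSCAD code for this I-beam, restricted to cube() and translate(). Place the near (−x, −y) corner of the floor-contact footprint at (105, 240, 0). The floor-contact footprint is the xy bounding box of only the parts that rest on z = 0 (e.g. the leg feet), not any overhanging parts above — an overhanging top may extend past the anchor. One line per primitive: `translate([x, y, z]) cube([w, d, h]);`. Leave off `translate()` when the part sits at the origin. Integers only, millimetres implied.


translate([105, 240, 0]) cube([1682, 162, 23]);
translate([105, 311, 23]) cube([1682, 20, 209]);
translate([105, 240, 232]) cube([1682, 162, 23]);


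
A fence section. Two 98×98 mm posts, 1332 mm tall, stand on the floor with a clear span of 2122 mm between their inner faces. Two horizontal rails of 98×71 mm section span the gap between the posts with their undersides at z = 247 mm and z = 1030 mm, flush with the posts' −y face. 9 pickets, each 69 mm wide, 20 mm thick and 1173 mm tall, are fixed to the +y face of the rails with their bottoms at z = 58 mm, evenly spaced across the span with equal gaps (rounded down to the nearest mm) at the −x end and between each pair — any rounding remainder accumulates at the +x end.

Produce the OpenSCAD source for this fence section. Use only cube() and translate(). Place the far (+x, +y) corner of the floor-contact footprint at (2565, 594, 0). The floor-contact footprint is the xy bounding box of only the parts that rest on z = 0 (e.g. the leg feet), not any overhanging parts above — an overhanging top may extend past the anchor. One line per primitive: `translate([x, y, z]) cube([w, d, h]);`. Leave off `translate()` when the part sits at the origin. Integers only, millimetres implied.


translate([247, 496, 0]) cube([98, 98, 1332]);
translate([2467, 496, 0]) cube([98, 98, 1332]);
translate([345, 496, 247]) cube([2122, 98, 71]);
translate([345, 496, 1030]) cube([2122, 98, 71]);
translate([495, 594, 58]) cube([69, 20, 1173]);
translate([714, 594, 58]) cube([69, 20, 1173]);
translate([933, 594, 58]) cube([69, 20, 1173]);
translate([1152, 594, 58]) cube([69, 20, 1173]);
translate([1371, 594, 58]) cube([69, 20, 1173]);
translate([1590, 594, 58]) cube([69, 20, 1173]);
translate([1809, 594, 58]) cube([69, 20, 1173]);
translate([2028, 594, 58]) cube([69, 20, 1173]);
translate([2247, 594, 58]) cube([69, 20, 1173]);


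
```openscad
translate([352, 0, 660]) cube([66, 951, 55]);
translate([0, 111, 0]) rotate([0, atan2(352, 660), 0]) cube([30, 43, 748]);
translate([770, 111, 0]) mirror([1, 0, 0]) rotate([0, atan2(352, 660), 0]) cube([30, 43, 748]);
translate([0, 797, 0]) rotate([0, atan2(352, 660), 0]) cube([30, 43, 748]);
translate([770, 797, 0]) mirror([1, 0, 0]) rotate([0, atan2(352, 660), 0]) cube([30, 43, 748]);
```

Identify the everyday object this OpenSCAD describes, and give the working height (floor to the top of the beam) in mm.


A sawhorse. The overall height is 715 mm.

A beam across two mirrored pairs of raked legs — a sawhorse. The beam's underside is at z = 660 (matching the legs' vertical rise in atan2(352, 660)) and the beam is 55 mm tall, so its top is at 660 + 55 = 715 mm. The raked legs top out at the beam's underside, so that is the highest point.


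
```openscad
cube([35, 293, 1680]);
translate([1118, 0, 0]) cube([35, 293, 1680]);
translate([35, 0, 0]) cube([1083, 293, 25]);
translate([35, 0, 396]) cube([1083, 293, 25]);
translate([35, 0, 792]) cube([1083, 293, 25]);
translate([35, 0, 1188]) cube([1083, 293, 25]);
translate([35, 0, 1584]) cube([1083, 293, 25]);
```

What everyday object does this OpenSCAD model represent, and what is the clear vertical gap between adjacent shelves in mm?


A bookshelf. The clear shelf gap is 371 mm.

Two tall side panels with 5 horizontal boards between them — a bookshelf. The first two shelf undersides are at z = 0 and z = 396; with shelf thickness 25, the clear gap is 396 − 0 − 25 = 371 mm.


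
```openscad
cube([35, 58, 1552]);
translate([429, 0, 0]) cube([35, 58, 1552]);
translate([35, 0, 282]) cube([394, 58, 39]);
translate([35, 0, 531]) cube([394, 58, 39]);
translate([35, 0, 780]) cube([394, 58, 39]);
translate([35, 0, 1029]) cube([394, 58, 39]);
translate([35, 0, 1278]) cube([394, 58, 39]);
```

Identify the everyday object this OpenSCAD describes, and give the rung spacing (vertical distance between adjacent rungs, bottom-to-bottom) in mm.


A ladder. The rung spacing is 249 mm.

Two tall 35×58 posts with 5 short bars between them — a ladder. Adjacent rungs sit at z = 282 and z = 531, so the spacing is 531 − 282 = 249 mm.


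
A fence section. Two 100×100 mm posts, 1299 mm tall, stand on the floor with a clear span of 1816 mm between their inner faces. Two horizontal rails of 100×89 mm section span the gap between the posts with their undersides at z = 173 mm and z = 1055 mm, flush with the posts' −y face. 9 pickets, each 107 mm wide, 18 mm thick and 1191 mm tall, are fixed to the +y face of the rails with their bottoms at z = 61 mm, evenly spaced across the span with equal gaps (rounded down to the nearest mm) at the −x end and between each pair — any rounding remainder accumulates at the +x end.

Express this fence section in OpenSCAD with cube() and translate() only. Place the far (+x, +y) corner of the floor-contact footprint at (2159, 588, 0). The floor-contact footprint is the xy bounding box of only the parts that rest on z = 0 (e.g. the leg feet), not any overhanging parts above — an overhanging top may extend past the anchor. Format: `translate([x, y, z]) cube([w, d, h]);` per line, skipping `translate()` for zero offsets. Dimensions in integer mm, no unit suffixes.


translate([143, 488, 0]) cube([100, 100, 1299]);
translate([2059, 488, 0]) cube([100, 100, 1299]);
translate([243, 488, 173]) cube([1816, 100, 89]);
translate([243, 488, 1055]) cube([1816, 100, 89]);
translate([328, 588, 61]) cube([107, 18, 1191]);
translate([520, 588, 61]) cube([107, 18, 1191]);
translate([712, 588, 61]) cube([107, 18, 1191]);
translate([904, 588, 61]) cube([107, 18, 1191]);
translate([1096, 588, 61]) cube([107, 18, 1191]);
translate([1288, 588, 61]) cube([107, 18, 1191]);
translate([1480, 588, 61]) cube([107, 18, 1191]);
translate([1672, 588, 61]) cube([107, 18, 1191]);
translate([1864, 588, 61]) cube([107, 18, 1191]);


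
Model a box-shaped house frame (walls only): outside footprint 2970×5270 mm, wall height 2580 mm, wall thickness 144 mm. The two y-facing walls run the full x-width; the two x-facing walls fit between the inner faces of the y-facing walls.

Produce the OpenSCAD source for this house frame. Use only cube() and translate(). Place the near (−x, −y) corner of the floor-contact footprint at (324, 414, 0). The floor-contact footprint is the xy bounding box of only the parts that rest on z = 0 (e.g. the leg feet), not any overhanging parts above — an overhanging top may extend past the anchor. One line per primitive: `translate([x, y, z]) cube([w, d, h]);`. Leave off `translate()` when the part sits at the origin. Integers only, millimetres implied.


translate([324, 414, 0]) cube([2970, 144, 2580]);
translate([324, 5540, 0]) cube([2970, 144, 2580]);
translate([324, 558, 0]) cube([144, 4982, 2580]);
translate([3150, 558, 0]) cube([144, 4982, 2580]);


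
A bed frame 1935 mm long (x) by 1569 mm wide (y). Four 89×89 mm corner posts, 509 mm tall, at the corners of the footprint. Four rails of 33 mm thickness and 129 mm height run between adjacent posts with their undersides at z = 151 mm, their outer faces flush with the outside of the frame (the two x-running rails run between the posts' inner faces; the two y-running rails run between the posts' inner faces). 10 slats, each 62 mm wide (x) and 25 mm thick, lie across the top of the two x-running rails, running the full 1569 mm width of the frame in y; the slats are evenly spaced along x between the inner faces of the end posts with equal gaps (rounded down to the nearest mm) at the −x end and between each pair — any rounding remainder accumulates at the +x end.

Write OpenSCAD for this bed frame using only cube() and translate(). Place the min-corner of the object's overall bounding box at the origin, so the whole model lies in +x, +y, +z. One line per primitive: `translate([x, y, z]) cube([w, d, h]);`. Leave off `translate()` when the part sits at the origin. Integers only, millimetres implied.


// slat z = rail_z + rail_h = 151 + 129 = 280
// slat gap = ⌊(1757 − 10·62) / 11⌋ = 103
cube([89, 89, 509]);
translate([0, 1480, 0]) cube([89, 89, 509]);
translate([1846, 0, 0]) cube([89, 89, 509]);
translate([1846, 1480, 0]) cube([89, 89, 509]);
translate([89, 0, 151]) cube([1757, 33, 129]);
translate([89, 1536, 151]) cube([1757, 33, 129]);
translate([0, 89, 151]) cube([33, 1391, 129]);
translate([1902, 89, 151]) cube([33, 1391, 129]);
translate([192, 0, 280]) cube([62, 1569, 25]);
translate([357, 0, 280]) cube([62, 1569, 25]);
translate([522, 0, 280]) cube([62, 1569, 25]);
translate([687, 0, 280]) cube([62, 1569, 25]);
translate([852, 0, 280]) cube([62, 1569, 25]);
translate([1017, 0, 280]) cube([62, 1569, 25]);
translate([1182, 0, 280]) cube([62, 1569, 25]);
translate([1347, 0, 280]) cube([62, 1569, 25]);
translate([1512, 0, 280]) cube([62, 1569, 25]);
translate([1677, 0, 280]) cube([62, 1569, 25]);


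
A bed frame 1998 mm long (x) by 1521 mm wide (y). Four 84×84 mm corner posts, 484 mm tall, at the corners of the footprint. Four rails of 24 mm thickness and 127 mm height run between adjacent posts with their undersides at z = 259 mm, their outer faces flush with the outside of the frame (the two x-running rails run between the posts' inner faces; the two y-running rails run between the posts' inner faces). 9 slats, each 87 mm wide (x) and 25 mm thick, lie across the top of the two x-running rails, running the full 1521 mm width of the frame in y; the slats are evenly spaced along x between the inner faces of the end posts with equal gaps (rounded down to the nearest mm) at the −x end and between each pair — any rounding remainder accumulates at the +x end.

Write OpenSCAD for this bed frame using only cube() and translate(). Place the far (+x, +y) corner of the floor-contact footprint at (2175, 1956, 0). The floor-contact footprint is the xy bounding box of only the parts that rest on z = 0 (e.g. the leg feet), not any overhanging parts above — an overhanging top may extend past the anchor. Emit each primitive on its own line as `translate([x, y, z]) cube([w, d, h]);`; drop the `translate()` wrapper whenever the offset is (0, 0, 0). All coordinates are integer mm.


translate([177, 435, 0]) cube([84, 84, 484]);
translate([177, 1872, 0]) cube([84, 84, 484]);
translate([2091, 435, 0]) cube([84, 84, 484]);
translate([2091, 1872, 0]) cube([84, 84, 484]);
translate([261, 435, 259]) cube([1830, 24, 127]);
translate([261, 1932, 259]) cube([1830, 24, 127]);
translate([177, 519, 259]) cube([24, 1353, 127]);
translate([2151, 519, 259]) cube([24, 1353, 127]);
translate([365, 435, 386]) cube([87, 1521, 25]);
translate([556, 435, 386]) cube([87, 1521, 25]);
translate([747, 435, 386]) cube([87, 1521, 25]);
translate([938, 435, 386]) cube([87, 1521, 25]);
translate([1129, 435, 386]) cube([87, 1521, 25]);
translate([1320, 435, 386]) cube([87, 1521, 25]);
translate([1511, 435, 386]) cube([87, 1521, 25]);
translate([1702, 435, 386]) cube([87, 1521, 25]);
translate([1893, 435, 386]) cube([87, 1521, 25]);


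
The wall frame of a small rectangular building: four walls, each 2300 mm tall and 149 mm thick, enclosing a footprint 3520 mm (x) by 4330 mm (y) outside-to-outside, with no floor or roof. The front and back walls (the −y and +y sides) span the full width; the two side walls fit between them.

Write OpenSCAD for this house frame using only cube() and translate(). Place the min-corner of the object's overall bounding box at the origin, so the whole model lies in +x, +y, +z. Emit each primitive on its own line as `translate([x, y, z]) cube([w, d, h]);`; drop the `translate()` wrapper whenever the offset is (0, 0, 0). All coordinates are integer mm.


cube([3520, 149, 2300]);
translate([0, 4181, 0]) cube([3520, 149, 2300]);
translate([0, 149, 0]) cube([149, 4032, 2300]);
translate([3371, 149, 0]) cube([149, 4032, 2300]);


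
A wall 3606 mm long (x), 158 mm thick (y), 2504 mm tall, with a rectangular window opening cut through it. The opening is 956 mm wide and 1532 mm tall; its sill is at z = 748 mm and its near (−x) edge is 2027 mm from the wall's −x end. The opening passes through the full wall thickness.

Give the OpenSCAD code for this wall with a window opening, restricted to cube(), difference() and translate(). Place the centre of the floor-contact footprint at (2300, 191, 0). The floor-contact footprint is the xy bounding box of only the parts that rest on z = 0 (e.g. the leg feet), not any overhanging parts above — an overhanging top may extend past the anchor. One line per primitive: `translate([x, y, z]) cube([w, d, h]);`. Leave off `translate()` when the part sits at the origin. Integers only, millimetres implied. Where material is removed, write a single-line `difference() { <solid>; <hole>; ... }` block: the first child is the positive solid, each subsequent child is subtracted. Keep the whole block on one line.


difference() { translate([497, 112, 0]) cube([3606, 158, 2504]); translate([2524, 112, 748]) cube([956, 158, 1532]); }


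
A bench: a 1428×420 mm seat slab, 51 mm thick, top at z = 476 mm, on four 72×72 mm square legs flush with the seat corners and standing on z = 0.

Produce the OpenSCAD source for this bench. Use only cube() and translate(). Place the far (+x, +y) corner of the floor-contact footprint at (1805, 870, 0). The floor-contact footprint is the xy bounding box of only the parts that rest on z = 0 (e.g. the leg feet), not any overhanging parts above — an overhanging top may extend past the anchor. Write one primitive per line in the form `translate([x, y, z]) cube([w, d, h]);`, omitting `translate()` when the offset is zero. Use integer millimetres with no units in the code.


translate([377, 450, 425]) cube([1428, 420, 51]);
translate([377, 450, 0]) cube([72, 72, 425]);
translate([377, 798, 0]) cube([72, 72, 425]);
translate([1733, 450, 0]) cube([72, 72, 425]);
translate([1733, 798, 0]) cube([72, 72, 425]);


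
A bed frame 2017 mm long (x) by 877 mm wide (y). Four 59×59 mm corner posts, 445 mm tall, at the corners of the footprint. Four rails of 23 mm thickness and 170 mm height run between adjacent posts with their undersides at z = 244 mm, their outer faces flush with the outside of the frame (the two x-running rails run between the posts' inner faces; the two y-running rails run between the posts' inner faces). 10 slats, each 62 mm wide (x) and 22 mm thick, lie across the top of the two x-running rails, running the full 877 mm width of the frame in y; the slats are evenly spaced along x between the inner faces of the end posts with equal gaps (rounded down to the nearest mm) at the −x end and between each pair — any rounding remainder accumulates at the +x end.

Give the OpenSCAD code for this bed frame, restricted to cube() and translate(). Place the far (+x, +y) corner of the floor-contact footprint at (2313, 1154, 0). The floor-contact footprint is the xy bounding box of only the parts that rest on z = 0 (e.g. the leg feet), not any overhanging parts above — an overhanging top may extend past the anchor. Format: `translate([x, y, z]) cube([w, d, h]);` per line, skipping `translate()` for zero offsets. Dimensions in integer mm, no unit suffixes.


translate([296, 277, 0]) cube([59, 59, 445]);
translate([296, 1095, 0]) cube([59, 59, 445]);
translate([2254, 277, 0]) cube([59, 59, 445]);
translate([2254, 1095, 0]) cube([59, 59, 445]);
translate([355, 277, 244]) cube([1899, 23, 170]);
translate([355, 1131, 244]) cube([1899, 23, 170]);
translate([296, 336, 244]) cube([23, 759, 170]);
translate([2290, 336, 244]) cube([23, 759, 170]);
translate([471, 277, 414]) cube([62, 877, 22]);
translate([649, 277, 414]) cube([62, 877, 22]);
translate([827, 277, 414]) cube([62, 877, 22]);
translate([1005, 277, 414]) cube([62, 877, 22]);
translate([1183, 277, 414]) cube([62, 877, 22]);
translate([1361, 277, 414]) cube([62, 877, 22]);
translate([1539, 277, 414]) cube([62, 877, 22]);
translate([1717, 277, 414]) cube([62, 877, 22]);
translate([1895, 277, 414]) cube([62, 877, 22]);
translate([2073, 277, 414]) cube([62, 877, 22]);


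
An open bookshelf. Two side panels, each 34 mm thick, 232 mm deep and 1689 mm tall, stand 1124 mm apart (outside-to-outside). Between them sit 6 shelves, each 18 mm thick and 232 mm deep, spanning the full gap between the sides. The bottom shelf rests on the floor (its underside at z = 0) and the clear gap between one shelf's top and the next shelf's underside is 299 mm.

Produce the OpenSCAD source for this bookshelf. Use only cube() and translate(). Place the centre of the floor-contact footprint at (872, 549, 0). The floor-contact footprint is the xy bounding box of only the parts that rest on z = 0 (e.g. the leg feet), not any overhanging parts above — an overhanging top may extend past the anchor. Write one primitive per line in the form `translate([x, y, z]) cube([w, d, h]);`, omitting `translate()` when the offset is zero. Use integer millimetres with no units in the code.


translate([310, 433, 0]) cube([34, 232, 1689]);
translate([1400, 433, 0]) cube([34, 232, 1689]);
translate([344, 433, 0]) cube([1056, 232, 18]);
translate([344, 433, 317]) cube([1056, 232, 18]);
translate([344, 433, 634]) cube([1056, 232, 18]);
translate([344, 433, 951]) cube([1056, 232, 18]);
translate([344, 433, 1268]) cube([1056, 232, 18]);
translate([344, 433, 1585]) cube([1056, 232, 18]);
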